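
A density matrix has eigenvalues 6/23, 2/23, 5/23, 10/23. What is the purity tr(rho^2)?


tr(rho^2) = sum of eigenvalues squared
= (6/23)^2 + (2/23)^2 + (5/23)^2 + (10/23)^2
= (36 + 4 + 25 + 100) / 529
= 165/529
= 0.3119

0.3119


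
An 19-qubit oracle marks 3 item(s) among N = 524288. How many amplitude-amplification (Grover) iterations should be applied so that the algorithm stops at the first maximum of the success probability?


After j Grover iterations the success probability is P(j) = sin^2((2j+1)*theta), where sin(theta) = sqrt(k/N).
N = 2^19 = 524288, k = 3
sin(theta) = sqrt(k/N) = 0.002392079827
theta = arcsin(sqrt(k/N)) = 0.002392082108 rad
P(j) reaches its first maximum when (2j+1)*theta is as close as possible to pi/2, i.e. j = round(pi/(4*theta) - 1/2).
pi/(4*theta) - 1/2 = 327.8324
(For comparison, the common estimate pi/4 * sqrt(N/k) = 328.3328; the exact maximiser is used here.)
Optimal iterations = 328

328


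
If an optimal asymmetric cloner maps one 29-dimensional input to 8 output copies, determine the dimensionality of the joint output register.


Output space = H^(tensor 8) where dim(H) = 29
dim = 29^8
= 841 (after 2 factors)
= 24389 (after 3 factors)
= 707281 (after 4 factors)
= 20511149 (after 5 factors)
= 594823321 (after 6 factors)
= 17249876309 (after 7 factors)
= 500246412961 (after 8 factors)
= 500246412961

500246412961


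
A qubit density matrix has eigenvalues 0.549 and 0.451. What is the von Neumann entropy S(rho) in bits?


S = -p*log2(p) - (1-p)*log2(1-p)
p = 0.5490, 1-p = 0.4510
= -0.5490 * log2(0.5490) - 0.4510 * log2(0.4510)
= -(-0.4750) - (-0.5181)
= 0.9931

0.9931


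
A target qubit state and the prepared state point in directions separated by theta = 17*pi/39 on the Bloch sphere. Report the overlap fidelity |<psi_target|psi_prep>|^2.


For states separated by angle theta on Bloch sphere:
F = cos^2(theta/2)
theta = 17*pi/39 = 1.3694
theta/2 = 0.6847
cos(theta/2) = 0.7746
F = 0.6000

0.6000


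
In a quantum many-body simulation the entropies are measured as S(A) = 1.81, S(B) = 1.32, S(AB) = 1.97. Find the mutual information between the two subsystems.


I(A:B) = S(A) + S(B) - S(AB)
= 1.81 + 1.32 - 1.97
= 1.1600

1.1600


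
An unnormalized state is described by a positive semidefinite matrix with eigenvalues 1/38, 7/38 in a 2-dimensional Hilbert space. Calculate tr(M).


tr(M) = sum of eigenvalues
= 1/38 + 7/38
= 8/38
= 0.2105

0.2105


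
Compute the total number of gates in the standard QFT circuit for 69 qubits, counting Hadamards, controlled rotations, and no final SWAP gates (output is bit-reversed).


Hadamard gates: 69
Controlled rotations: n*(n-1)/2 = 69*68/2 = 2346
SWAP gates: 0 (omitted)
Total = 69 + 2346
= 2415

2415


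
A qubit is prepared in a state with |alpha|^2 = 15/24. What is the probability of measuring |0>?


|alpha|^2 = 15/24 = 0.6250
|beta|^2 = 1 - 15/24 = 9/24 = 0.3750
P(|0>) = |alpha|^2 = 0.6250

0.6250


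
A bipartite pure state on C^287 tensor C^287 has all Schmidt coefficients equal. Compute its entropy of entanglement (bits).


For a maximally entangled state in d x d:
S = log2(d) = log2(287)
= 8.1649

8.1649


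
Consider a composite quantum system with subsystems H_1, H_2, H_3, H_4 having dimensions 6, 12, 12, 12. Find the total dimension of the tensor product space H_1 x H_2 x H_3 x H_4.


dim(H_1 x H_2 x H_3 x H_4) = 6 * 12 * 12 * 12
= 72 * 12 * 12
= 864 * 12
= 10368

10368


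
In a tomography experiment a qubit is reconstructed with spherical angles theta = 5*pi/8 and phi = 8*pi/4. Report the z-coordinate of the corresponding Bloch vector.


theta = 1.9635, phi = 6.2832
r_z = cos(theta) = -0.3827

-0.3827


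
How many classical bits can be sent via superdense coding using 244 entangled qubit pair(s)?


Superdense coding allows 2 classical bits per shared entangled pair.
244 pair(s) -> 2 * 244 = 488 classical bits

488


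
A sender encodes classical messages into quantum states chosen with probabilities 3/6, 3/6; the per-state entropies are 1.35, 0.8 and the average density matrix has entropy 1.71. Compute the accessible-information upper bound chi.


chi = S(rho) - sum_i p_i * S(rho_i)
Weighted entropy = 3/6 * 1.35 + 3/6 * 0.8
= 1.0750
chi = 1.71 - 1.0750
= 0.6350

0.6350


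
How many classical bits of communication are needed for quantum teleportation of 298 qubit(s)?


Quantum teleportation requires 2 classical bits per qubit teleported.
298 qubit(s) -> 2 * 298 = 596 classical bits

596


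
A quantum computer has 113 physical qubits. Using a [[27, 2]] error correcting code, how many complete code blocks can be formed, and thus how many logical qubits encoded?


Each code block uses 27 physical qubits for 2 logical qubit(s).
Number of complete blocks = floor(113 / 27) = 4
Logical qubits = 4 * 2
= 8

8


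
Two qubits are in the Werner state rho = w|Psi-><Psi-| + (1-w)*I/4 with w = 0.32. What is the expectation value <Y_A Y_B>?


|Psi-> = (|01> - |10>)/sqrt(2)
For the pure Bell state, <Y_A Y_B> = -1 (Bell-state Pauli correlator).
The maximally-mixed part I/4 has tr(I/4 * P tensor P) = 0 for any traceless Pauli P.
So <Y_A Y_B>_rho = w * (-1) + (1 - w) * 0
= 0.32 * (-1)
= -0.3200

-0.3200


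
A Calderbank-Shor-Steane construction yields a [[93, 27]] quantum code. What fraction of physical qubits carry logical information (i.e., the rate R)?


Code rate R = k/n
= 27/93
= 0.2903

0.2903


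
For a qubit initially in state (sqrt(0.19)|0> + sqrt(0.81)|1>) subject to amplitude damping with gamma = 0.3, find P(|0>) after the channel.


For amplitude damping with parameter gamma on state sqrt(a)|0> + sqrt(b)|1>:
alpha^2 = 0.19, beta^2 = 0.81
P(|0>) = alpha^2 + gamma * beta^2
= 0.19 + 0.3 * 0.81
= 0.19 + 0.2430
= 0.4330

0.4330


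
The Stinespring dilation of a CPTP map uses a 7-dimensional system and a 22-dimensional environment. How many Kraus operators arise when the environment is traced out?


Tracing out the environment in an orthonormal basis {|i>_E} gives Kraus operators K_i = <i|_E U |0>_E.
Number of Kraus operators = dim(H_env) = d_env
= 22

22


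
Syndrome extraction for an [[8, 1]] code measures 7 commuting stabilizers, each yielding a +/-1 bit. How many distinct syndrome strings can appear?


Each stabilizer generator gives a binary (+1 or -1) measurement outcome.
With 7 independent generators:
Total syndromes = 2^7
= 128

128


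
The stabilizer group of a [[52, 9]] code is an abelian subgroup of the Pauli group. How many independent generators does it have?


For an [[n,k]] stabilizer code:
Number of stabilizer generators = n - k
= 52 - 9
= 43

43


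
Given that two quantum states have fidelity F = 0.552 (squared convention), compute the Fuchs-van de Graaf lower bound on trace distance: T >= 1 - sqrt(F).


Fuchs-van de Graaf (squared-fidelity convention): 1 - sqrt(F) <= T <= sqrt(1 - F).
Lower bound: T >= 1 - sqrt(F)
sqrt(F) = sqrt(0.552) = 0.7430
T >= 1 - 0.7430
T >= 0.2570

0.2570


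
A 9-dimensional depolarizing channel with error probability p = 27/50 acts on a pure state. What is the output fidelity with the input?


F = (1-p) + p/d
= (1 - 0.5400) + 0.5400/9
= 0.4600 + 0.0600
= 0.5200

0.5200


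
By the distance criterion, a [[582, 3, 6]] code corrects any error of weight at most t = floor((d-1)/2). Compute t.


Code parameters: [[582, 3, 6]], distance d = 6.
Number of correctable errors = floor((d-1)/2)
= floor((6 - 1)/2)
= floor(5/2)
= 2

2


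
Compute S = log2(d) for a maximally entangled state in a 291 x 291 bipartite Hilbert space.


For a maximally entangled state in d x d:
S = log2(d) = log2(291)
= 8.1849

8.1849


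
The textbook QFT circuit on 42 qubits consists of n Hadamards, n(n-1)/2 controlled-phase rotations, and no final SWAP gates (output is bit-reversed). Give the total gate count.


Hadamard gates: 42
Controlled rotations: n*(n-1)/2 = 42*41/2 = 861
SWAP gates: 0 (omitted)
Total = 42 + 861
= 903

903


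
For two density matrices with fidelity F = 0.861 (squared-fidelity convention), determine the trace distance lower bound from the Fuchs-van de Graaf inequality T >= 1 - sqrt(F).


Fuchs-van de Graaf (squared-fidelity convention): 1 - sqrt(F) <= T <= sqrt(1 - F).
Lower bound: T >= 1 - sqrt(F)
sqrt(F) = sqrt(0.861) = 0.9279
T >= 1 - 0.9279
T >= 0.0721

0.0721


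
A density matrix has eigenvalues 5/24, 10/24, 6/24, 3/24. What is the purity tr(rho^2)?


tr(rho^2) = sum of eigenvalues squared
= (5/24)^2 + (10/24)^2 + (6/24)^2 + (3/24)^2
= (25 + 100 + 36 + 9) / 576
= 170/576
= 0.2951

0.2951


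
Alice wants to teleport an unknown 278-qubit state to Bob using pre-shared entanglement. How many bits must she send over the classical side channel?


Quantum teleportation requires 2 classical bits per qubit teleported.
278 qubit(s) -> 2 * 278 = 556 classical bits

556


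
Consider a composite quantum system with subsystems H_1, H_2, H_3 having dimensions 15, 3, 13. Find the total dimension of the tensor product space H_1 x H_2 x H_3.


dim(H_1 x H_2 x H_3) = 15 * 3 * 13
= 45 * 13
= 585

585


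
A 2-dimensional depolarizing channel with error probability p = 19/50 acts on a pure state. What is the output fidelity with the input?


F = (1-p) + p/d
= (1 - 0.3800) + 0.3800/2
= 0.6200 + 0.1900
= 0.8100

0.8100


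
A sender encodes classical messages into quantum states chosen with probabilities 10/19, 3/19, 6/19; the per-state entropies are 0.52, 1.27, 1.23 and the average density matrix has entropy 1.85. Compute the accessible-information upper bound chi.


chi = S(rho) - sum_i p_i * S(rho_i)
Weighted entropy = 10/19 * 0.52 + 3/19 * 1.27 + 6/19 * 1.23
= 0.8626
chi = 1.85 - 0.8626
= 0.9874

0.9874


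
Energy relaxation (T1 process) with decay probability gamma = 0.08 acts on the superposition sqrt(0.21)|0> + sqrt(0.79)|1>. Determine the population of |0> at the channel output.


For amplitude damping with parameter gamma on state sqrt(a)|0> + sqrt(b)|1>:
alpha^2 = 0.21, beta^2 = 0.79
P(|0>) = alpha^2 + gamma * beta^2
= 0.21 + 0.08 * 0.79
= 0.21 + 0.0632
= 0.2732

0.2732


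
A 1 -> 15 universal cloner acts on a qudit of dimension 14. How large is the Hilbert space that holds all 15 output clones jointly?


Output space = H^(tensor 15) where dim(H) = 14
dim = 14^15
= 196 (after 2 factors)
= 2744 (after 3 factors)
= 38416 (after 4 factors)
= 537824 (after 5 factors)
= 7529536 (after 6 factors)
= 105413504 (after 7 factors)
= 1475789056 (after 8 factors)
= 20661046784 (after 9 factors)
= 289254654976 (after 10 factors)
= 4049565169664 (after 11 factors)
= 56693912375296 (after 12 factors)
= 793714773254144 (after 13 factors)
= 11112006825558016 (after 14 factors)
= 155568095557812224 (after 15 factors)
= 155568095557812224

155568095557812224


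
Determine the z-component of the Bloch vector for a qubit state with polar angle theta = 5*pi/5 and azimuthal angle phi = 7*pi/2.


theta = 3.1416, phi = 10.9956
r_z = cos(theta) = -1.0000

-1.0000


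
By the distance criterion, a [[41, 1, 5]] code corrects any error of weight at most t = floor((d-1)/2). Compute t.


Code parameters: [[41, 1, 5]], distance d = 5.
Number of correctable errors = floor((d-1)/2)
= floor((5 - 1)/2)
= floor(4/2)
= 2

2


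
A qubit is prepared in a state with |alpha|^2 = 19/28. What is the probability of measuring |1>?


|alpha|^2 = 19/28 = 0.6786
|beta|^2 = 1 - 19/28 = 9/28 = 0.3214
P(|1>) = |beta|^2 = 0.3214

0.3214


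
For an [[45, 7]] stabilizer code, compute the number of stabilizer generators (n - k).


For an [[n,k]] stabilizer code:
Number of stabilizer generators = n - k
= 45 - 7
= 38

38


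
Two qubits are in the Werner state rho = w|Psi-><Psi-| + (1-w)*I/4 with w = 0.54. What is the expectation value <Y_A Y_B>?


|Psi-> = (|01> - |10>)/sqrt(2)
For the pure Bell state, <Y_A Y_B> = -1 (Bell-state Pauli correlator).
The maximally-mixed part I/4 has tr(I/4 * P tensor P) = 0 for any traceless Pauli P.
So <Y_A Y_B>_rho = w * (-1) + (1 - w) * 0
= 0.54 * (-1)
= -0.5400

-0.5400


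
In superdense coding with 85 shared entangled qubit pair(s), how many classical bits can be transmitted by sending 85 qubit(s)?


Superdense coding allows 2 classical bits per shared entangled pair.
85 pair(s) -> 2 * 85 = 170 classical bits

170


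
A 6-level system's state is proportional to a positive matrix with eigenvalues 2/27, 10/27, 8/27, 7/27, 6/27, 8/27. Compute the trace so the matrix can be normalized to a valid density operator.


tr(M) = sum of eigenvalues
= 2/27 + 10/27 + 8/27 + 7/27 + 6/27 + 8/27
= 41/27
= 1.5185

1.5185


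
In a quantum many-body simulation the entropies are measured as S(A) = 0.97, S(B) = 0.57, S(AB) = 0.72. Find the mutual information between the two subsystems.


I(A:B) = S(A) + S(B) - S(AB)
= 0.97 + 0.57 - 0.72
= 0.8200

0.8200


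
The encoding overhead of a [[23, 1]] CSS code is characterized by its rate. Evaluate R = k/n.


Code rate R = k/n
= 1/23
= 0.0435

0.0435


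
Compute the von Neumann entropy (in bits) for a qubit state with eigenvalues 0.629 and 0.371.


S = -p*log2(p) - (1-p)*log2(1-p)
p = 0.6290, 1-p = 0.3710
= -0.6290 * log2(0.6290) - 0.3710 * log2(0.3710)
= -(-0.4207) - (-0.5307)
= 0.9514

0.9514


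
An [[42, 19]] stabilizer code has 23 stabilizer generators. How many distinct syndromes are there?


Each stabilizer generator gives a binary (+1 or -1) measurement outcome.
With 23 independent generators:
Total syndromes = 2^23
= 8388608

8388608


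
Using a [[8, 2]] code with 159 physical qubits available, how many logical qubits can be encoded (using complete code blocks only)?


Each code block uses 8 physical qubits for 2 logical qubit(s).
Number of complete blocks = floor(159 / 8) = 19
Logical qubits = 19 * 2
= 38

38


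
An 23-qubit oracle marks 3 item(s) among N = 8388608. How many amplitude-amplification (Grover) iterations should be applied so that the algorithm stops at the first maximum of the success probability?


After j Grover iterations the success probability is P(j) = sin^2((2j+1)*theta), where sin(theta) = sqrt(k/N).
N = 2^23 = 8388608, k = 3
sin(theta) = sqrt(k/N) = 0.0005980199567
theta = arcsin(sqrt(k/N)) = 0.0005980199924 rad
P(j) reaches its first maximum when (2j+1)*theta is as close as possible to pi/2, i.e. j = round(pi/(4*theta) - 1/2).
pi/(4*theta) - 1/2 = 1312.8309
(For comparison, the common estimate pi/4 * sqrt(N/k) = 1313.3310; the exact maximiser is used here.)
Optimal iterations = 1313

1313


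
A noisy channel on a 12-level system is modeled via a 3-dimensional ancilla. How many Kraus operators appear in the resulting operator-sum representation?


Tracing out the environment in an orthonormal basis {|i>_E} gives Kraus operators K_i = <i|_E U |0>_E.
Number of Kraus operators = dim(H_env) = d_env
= 3

3


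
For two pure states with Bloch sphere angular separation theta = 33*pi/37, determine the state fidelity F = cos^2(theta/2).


For states separated by angle theta on Bloch sphere:
F = cos^2(theta/2)
theta = 33*pi/37 = 2.8020
theta/2 = 1.4010
cos(theta/2) = 0.1690
F = 0.0286

0.0286


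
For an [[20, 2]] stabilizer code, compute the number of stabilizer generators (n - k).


For an [[n,k]] stabilizer code:
Number of stabilizer generators = n - k
= 20 - 2
= 18

18


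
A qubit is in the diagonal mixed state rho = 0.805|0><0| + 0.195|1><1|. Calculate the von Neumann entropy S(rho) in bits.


S = -p*log2(p) - (1-p)*log2(1-p)
p = 0.8050, 1-p = 0.1950
= -0.8050 * log2(0.8050) - 0.1950 * log2(0.1950)
= -(-0.2519) - (-0.4599)
= 0.7118

0.7118


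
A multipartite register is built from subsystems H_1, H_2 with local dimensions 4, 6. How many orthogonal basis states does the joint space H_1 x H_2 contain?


dim(H_1 x H_2) = 4 * 6
= 24

24


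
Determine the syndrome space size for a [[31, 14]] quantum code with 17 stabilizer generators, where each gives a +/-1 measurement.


Each stabilizer generator gives a binary (+1 or -1) measurement outcome.
With 17 independent generators:
Total syndromes = 2^17
= 131072

131072


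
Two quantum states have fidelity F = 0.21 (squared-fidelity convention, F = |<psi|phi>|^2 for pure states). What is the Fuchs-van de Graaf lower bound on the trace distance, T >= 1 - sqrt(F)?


Fuchs-van de Graaf (squared-fidelity convention): 1 - sqrt(F) <= T <= sqrt(1 - F).
Lower bound: T >= 1 - sqrt(F)
sqrt(F) = sqrt(0.21) = 0.4583
T >= 1 - 0.4583
T >= 0.5417

0.5417


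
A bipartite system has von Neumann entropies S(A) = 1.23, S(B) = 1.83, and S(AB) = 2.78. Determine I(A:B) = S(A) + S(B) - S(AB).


I(A:B) = S(A) + S(B) - S(AB)
= 1.23 + 1.83 - 2.78
= 0.2800

0.2800


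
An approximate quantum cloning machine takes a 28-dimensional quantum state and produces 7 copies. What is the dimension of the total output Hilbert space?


Output space = H^(tensor 7) where dim(H) = 28
dim = 28^7
= 784 (after 2 factors)
= 21952 (after 3 factors)
= 614656 (after 4 factors)
= 17210368 (after 5 factors)
= 481890304 (after 6 factors)
= 13492928512 (after 7 factors)
= 13492928512

13492928512


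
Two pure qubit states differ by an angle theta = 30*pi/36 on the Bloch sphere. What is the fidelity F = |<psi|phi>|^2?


For states separated by angle theta on Bloch sphere:
F = cos^2(theta/2)
theta = 30*pi/36 = 2.6180
theta/2 = 1.3090
cos(theta/2) = 0.2588
F = 0.0670

0.0670


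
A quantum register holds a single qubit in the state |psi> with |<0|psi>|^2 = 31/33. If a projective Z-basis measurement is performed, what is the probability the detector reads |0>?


|alpha|^2 = 31/33 = 0.9394
|beta|^2 = 1 - 31/33 = 2/33 = 0.0606
P(|0>) = |alpha|^2 = 0.9394

0.9394


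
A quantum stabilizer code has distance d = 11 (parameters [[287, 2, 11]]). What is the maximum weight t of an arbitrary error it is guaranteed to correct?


Code parameters: [[287, 2, 11]], distance d = 11.
Number of correctable errors = floor((d-1)/2)
= floor((11 - 1)/2)
= floor(10/2)
= 5

5


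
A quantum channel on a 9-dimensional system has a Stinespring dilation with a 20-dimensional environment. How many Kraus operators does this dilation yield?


Tracing out the environment in an orthonormal basis {|i>_E} gives Kraus operators K_i = <i|_E U |0>_E.
Number of Kraus operators = dim(H_env) = d_env
= 20

20


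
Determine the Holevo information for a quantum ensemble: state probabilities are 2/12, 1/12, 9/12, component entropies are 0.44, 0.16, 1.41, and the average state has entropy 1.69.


chi = S(rho) - sum_i p_i * S(rho_i)
Weighted entropy = 2/12 * 0.44 + 1/12 * 0.16 + 9/12 * 1.41
= 1.1442
chi = 1.69 - 1.1442
= 0.5458

0.5458


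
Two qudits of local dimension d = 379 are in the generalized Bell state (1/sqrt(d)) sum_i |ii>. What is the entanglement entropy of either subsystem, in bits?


For a maximally entangled state in d x d:
S = log2(d) = log2(379)
= 8.5661

8.5661


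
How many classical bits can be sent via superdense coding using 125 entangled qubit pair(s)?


Superdense coding allows 2 classical bits per shared entangled pair.
125 pair(s) -> 2 * 125 = 250 classical bits

250


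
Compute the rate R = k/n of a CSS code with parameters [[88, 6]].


Code rate R = k/n
= 6/88
= 0.0682

0.0682


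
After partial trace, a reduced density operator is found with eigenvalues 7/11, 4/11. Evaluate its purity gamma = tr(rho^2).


tr(rho^2) = sum of eigenvalues squared
= (7/11)^2 + (4/11)^2
= (49 + 16) / 121
= 65/121
= 0.5372

0.5372


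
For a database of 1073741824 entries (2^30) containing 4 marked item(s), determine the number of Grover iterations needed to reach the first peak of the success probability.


After j Grover iterations the success probability is P(j) = sin^2((2j+1)*theta), where sin(theta) = sqrt(k/N).
N = 2^30 = 1073741824, k = 4
sin(theta) = sqrt(k/N) = 6.103515625e-05
theta = arcsin(sqrt(k/N)) = 6.103515629e-05 rad
P(j) reaches its first maximum when (2j+1)*theta is as close as possible to pi/2, i.e. j = round(pi/(4*theta) - 1/2).
pi/(4*theta) - 1/2 = 12867.4635
(For comparison, the common estimate pi/4 * sqrt(N/k) = 12867.9635; the exact maximiser is used here.)
Optimal iterations = 12867

12867


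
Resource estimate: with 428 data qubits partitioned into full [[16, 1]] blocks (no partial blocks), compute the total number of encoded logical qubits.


Each code block uses 16 physical qubits for 1 logical qubit(s).
Number of complete blocks = floor(428 / 16) = 26
Logical qubits = 26 * 1
= 26

26


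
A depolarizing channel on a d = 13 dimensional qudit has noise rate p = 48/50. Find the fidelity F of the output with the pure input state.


F = (1-p) + p/d
= (1 - 0.9600) + 0.9600/13
= 0.0400 + 0.0738
= 0.1138

0.1138


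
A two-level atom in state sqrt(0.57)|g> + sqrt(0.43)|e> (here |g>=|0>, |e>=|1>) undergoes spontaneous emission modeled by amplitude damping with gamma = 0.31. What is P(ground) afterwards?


For amplitude damping with parameter gamma on state sqrt(a)|0> + sqrt(b)|1>:
alpha^2 = 0.57, beta^2 = 0.43
P(|0>) = alpha^2 + gamma * beta^2
= 0.57 + 0.31 * 0.43
= 0.57 + 0.1333
= 0.7033

0.7033


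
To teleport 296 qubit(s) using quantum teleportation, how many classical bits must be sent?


Quantum teleportation requires 2 classical bits per qubit teleported.
296 qubit(s) -> 2 * 296 = 592 classical bits

592


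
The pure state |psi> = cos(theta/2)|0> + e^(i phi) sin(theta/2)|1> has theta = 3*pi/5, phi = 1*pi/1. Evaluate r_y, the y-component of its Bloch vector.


theta = 1.8850, phi = 3.1416
r_y = sin(theta)*sin(phi) = 0.9511 * 0.0000
r_y = 0.0000

0.0000


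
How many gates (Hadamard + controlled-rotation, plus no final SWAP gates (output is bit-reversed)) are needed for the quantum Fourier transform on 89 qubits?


Hadamard gates: 89
Controlled rotations: n*(n-1)/2 = 89*88/2 = 3916
SWAP gates: 0 (omitted)
Total = 89 + 3916
= 4005

4005


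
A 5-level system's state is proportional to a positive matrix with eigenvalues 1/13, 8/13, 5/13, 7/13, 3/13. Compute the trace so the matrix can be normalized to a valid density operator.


tr(M) = sum of eigenvalues
= 1/13 + 8/13 + 5/13 + 7/13 + 3/13
= 24/13
= 1.8462

1.8462


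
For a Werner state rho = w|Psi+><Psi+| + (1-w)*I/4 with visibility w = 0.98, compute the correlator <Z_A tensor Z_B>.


|Psi+> = (|01> + |10>)/sqrt(2)
For the pure Bell state, <Z_A Z_B> = -1 (Bell-state Pauli correlator).
The maximally-mixed part I/4 has tr(I/4 * P tensor P) = 0 for any traceless Pauli P.
So <Z_A Z_B>_rho = w * (-1) + (1 - w) * 0
= 0.98 * (-1)
= -0.9800

-0.9800


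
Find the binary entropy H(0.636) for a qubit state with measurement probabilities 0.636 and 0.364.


S = -p*log2(p) - (1-p)*log2(1-p)
p = 0.6360, 1-p = 0.3640
= -0.6360 * log2(0.6360) - 0.3640 * log2(0.3640)
= -(-0.4152) - (-0.5307)
= 0.9460

0.9460


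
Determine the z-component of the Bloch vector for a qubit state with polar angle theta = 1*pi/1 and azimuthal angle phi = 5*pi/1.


theta = 3.1416, phi = 15.7080
r_z = cos(theta) = -1.0000

-1.0000


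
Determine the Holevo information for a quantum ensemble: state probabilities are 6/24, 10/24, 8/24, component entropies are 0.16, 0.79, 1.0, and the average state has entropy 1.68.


chi = S(rho) - sum_i p_i * S(rho_i)
Weighted entropy = 6/24 * 0.16 + 10/24 * 0.79 + 8/24 * 1.0
= 0.7025
chi = 1.68 - 0.7025
= 0.9775

0.9775


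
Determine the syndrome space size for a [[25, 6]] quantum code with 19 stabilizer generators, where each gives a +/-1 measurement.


Each stabilizer generator gives a binary (+1 or -1) measurement outcome.
With 19 independent generators:
Total syndromes = 2^19
= 524288

524288


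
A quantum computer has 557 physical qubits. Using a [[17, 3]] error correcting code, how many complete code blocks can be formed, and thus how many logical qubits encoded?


Each code block uses 17 physical qubits for 3 logical qubit(s).
Number of complete blocks = floor(557 / 17) = 32
Logical qubits = 32 * 3
= 96

96


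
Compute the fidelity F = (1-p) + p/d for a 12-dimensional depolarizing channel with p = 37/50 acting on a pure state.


F = (1-p) + p/d
= (1 - 0.7400) + 0.7400/12
= 0.2600 + 0.0617
= 0.3217

0.3217


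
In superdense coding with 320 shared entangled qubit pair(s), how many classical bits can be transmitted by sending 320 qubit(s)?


Superdense coding allows 2 classical bits per shared entangled pair.
320 pair(s) -> 2 * 320 = 640 classical bits

640


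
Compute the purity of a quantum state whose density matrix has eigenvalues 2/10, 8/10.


tr(rho^2) = sum of eigenvalues squared
= (2/10)^2 + (8/10)^2
= (4 + 64) / 100
= 68/100
= 0.6800

0.6800


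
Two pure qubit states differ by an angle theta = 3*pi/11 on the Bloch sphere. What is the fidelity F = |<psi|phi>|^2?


For states separated by angle theta on Bloch sphere:
F = cos^2(theta/2)
theta = 3*pi/11 = 0.8568
theta/2 = 0.4284
cos(theta/2) = 0.9096
F = 0.8274

0.8274


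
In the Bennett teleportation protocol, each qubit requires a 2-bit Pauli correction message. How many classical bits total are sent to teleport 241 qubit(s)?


Quantum teleportation requires 2 classical bits per qubit teleported.
241 qubit(s) -> 2 * 241 = 482 classical bits

482


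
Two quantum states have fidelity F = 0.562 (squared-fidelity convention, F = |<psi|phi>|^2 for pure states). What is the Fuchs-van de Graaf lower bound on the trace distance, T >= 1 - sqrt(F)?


Fuchs-van de Graaf (squared-fidelity convention): 1 - sqrt(F) <= T <= sqrt(1 - F).
Lower bound: T >= 1 - sqrt(F)
sqrt(F) = sqrt(0.562) = 0.7497
T >= 1 - 0.7497
T >= 0.2503

0.2503


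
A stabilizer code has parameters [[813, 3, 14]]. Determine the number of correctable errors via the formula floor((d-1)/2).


Code parameters: [[813, 3, 14]], distance d = 14.
Number of correctable errors = floor((d-1)/2)
= floor((14 - 1)/2)
= floor(13/2)
= 6

6


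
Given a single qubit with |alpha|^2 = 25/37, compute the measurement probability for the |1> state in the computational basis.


|alpha|^2 = 25/37 = 0.6757
|beta|^2 = 1 - 25/37 = 12/37 = 0.3243
P(|1>) = |beta|^2 = 0.3243

0.3243


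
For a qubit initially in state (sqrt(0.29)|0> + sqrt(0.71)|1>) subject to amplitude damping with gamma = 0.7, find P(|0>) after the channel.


For amplitude damping with parameter gamma on state sqrt(a)|0> + sqrt(b)|1>:
alpha^2 = 0.29, beta^2 = 0.71
P(|0>) = alpha^2 + gamma * beta^2
= 0.29 + 0.7 * 0.71
= 0.29 + 0.4970
= 0.7870

0.7870


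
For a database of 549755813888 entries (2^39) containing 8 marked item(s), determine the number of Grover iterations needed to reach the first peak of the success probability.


After j Grover iterations the success probability is P(j) = sin^2((2j+1)*theta), where sin(theta) = sqrt(k/N).
N = 2^39 = 549755813888, k = 8
sin(theta) = sqrt(k/N) = 3.814697266e-06
theta = arcsin(sqrt(k/N)) = 3.814697266e-06 rad
P(j) reaches its first maximum when (2j+1)*theta is as close as possible to pi/2, i.e. j = round(pi/(4*theta) - 1/2).
pi/(4*theta) - 1/2 = 205886.9161
(For comparison, the common estimate pi/4 * sqrt(N/k) = 205887.4161; the exact maximiser is used here.)
Optimal iterations = 205887

205887


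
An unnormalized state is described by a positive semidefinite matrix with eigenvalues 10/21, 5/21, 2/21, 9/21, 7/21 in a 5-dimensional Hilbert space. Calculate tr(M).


tr(M) = sum of eigenvalues
= 10/21 + 5/21 + 2/21 + 9/21 + 7/21
= 33/21
= 1.5714

1.5714


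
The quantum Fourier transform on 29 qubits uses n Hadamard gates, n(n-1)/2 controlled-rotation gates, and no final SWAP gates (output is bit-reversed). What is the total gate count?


Hadamard gates: 29
Controlled rotations: n*(n-1)/2 = 29*28/2 = 406
SWAP gates: 0 (omitted)
Total = 29 + 406
= 435

435


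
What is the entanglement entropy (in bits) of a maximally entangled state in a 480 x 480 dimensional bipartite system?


For a maximally entangled state in d x d:
S = log2(d) = log2(480)
= 8.9069

8.9069


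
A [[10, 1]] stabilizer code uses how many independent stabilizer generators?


For an [[n,k]] stabilizer code:
Number of stabilizer generators = n - k
= 10 - 1
= 9

9


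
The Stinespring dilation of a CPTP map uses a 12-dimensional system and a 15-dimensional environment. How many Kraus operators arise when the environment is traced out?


Tracing out the environment in an orthonormal basis {|i>_E} gives Kraus operators K_i = <i|_E U |0>_E.
Number of Kraus operators = dim(H_env) = d_env
= 15

15


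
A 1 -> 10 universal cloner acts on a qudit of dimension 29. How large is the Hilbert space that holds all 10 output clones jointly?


Output space = H^(tensor 10) where dim(H) = 29
dim = 29^10
= 841 (after 2 factors)
= 24389 (after 3 factors)
= 707281 (after 4 factors)
= 20511149 (after 5 factors)
= 594823321 (after 6 factors)
= 17249876309 (after 7 factors)
= 500246412961 (after 8 factors)
= 14507145975869 (after 9 factors)
= 420707233300201 (after 10 factors)
= 420707233300201

420707233300201


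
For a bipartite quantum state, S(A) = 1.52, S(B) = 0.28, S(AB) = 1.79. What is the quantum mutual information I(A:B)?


I(A:B) = S(A) + S(B) - S(AB)
= 1.52 + 0.28 - 1.79
= 0.0100

0.0100


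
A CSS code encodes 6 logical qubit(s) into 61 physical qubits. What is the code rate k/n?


Code rate R = k/n
= 6/61
= 0.0984

0.0984


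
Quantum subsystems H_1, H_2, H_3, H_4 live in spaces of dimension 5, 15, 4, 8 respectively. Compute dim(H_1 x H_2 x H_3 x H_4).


dim(H_1 x H_2 x H_3 x H_4) = 5 * 15 * 4 * 8
= 75 * 4 * 8
= 300 * 8
= 2400

2400


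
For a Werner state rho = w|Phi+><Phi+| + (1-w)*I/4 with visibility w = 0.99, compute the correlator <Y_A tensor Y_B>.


|Phi+> = (|00> + |11>)/sqrt(2)
For the pure Bell state, <Y_A Y_B> = -1 (Bell-state Pauli correlator).
The maximally-mixed part I/4 has tr(I/4 * P tensor P) = 0 for any traceless Pauli P.
So <Y_A Y_B>_rho = w * (-1) + (1 - w) * 0
= 0.99 * (-1)
= -0.9900

-0.9900


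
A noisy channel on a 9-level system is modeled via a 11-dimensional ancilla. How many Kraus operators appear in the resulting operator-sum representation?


Tracing out the environment in an orthonormal basis {|i>_E} gives Kraus operators K_i = <i|_E U |0>_E.
Number of Kraus operators = dim(H_env) = d_env
= 11

11


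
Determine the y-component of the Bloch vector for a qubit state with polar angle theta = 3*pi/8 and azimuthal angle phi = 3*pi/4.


theta = 1.1781, phi = 2.3562
r_y = sin(theta)*sin(phi) = 0.9239 * 0.7071
r_y = 0.6533

0.6533


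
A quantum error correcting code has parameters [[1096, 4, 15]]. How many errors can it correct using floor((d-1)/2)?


Code parameters: [[1096, 4, 15]], distance d = 15.
Number of correctable errors = floor((d-1)/2)
= floor((15 - 1)/2)
= floor(14/2)
= 7

7


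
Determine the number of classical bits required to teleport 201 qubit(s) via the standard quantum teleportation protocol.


Quantum teleportation requires 2 classical bits per qubit teleported.
201 qubit(s) -> 2 * 201 = 402 classical bits

402


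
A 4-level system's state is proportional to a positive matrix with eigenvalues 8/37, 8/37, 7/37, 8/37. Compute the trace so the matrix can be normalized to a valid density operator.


tr(M) = sum of eigenvalues
= 8/37 + 8/37 + 7/37 + 8/37
= 31/37
= 0.8378

0.8378


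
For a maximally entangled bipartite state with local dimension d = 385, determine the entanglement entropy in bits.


For a maximally entangled state in d x d:
S = log2(d) = log2(385)
= 8.5887

8.5887


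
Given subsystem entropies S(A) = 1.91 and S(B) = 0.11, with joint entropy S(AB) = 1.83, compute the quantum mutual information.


I(A:B) = S(A) + S(B) - S(AB)
= 1.91 + 0.11 - 1.83
= 0.1900

0.1900


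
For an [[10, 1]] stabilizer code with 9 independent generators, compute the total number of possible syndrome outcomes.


Each stabilizer generator gives a binary (+1 or -1) measurement outcome.
With 9 independent generators:
Total syndromes = 2^9
= 512

512


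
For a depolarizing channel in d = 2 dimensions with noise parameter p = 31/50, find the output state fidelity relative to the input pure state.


F = (1-p) + p/d
= (1 - 0.6200) + 0.6200/2
= 0.3800 + 0.3100
= 0.6900

0.6900


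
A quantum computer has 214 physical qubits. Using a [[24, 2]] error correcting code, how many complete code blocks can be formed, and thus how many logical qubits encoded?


Each code block uses 24 physical qubits for 2 logical qubit(s).
Number of complete blocks = floor(214 / 24) = 8
Logical qubits = 8 * 2
= 16

16


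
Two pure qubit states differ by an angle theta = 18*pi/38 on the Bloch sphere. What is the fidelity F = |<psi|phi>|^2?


For states separated by angle theta on Bloch sphere:
F = cos^2(theta/2)
theta = 18*pi/38 = 1.4881
theta/2 = 0.7441
cos(theta/2) = 0.7357
F = 0.5413

0.5413


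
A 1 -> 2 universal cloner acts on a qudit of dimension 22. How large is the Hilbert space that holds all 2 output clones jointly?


Output space = H^(tensor 2) where dim(H) = 22
dim = 22^2
= 484

484


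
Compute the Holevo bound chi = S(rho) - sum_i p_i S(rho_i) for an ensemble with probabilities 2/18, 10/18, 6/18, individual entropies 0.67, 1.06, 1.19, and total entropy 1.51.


chi = S(rho) - sum_i p_i * S(rho_i)
Weighted entropy = 2/18 * 0.67 + 10/18 * 1.06 + 6/18 * 1.19
= 1.0600
chi = 1.51 - 1.0600
= 0.4500

0.4500


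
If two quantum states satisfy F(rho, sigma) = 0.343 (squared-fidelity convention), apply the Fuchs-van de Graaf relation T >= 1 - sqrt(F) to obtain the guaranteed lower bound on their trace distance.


Fuchs-van de Graaf (squared-fidelity convention): 1 - sqrt(F) <= T <= sqrt(1 - F).
Lower bound: T >= 1 - sqrt(F)
sqrt(F) = sqrt(0.343) = 0.5857
T >= 1 - 0.5857
T >= 0.4143

0.4143


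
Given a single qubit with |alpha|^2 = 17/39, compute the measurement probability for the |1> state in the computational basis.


|alpha|^2 = 17/39 = 0.4359
|beta|^2 = 1 - 17/39 = 22/39 = 0.5641
P(|1>) = |beta|^2 = 0.5641

0.5641


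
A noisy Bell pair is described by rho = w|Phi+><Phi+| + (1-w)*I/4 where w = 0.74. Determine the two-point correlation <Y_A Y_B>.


|Phi+> = (|00> + |11>)/sqrt(2)
For the pure Bell state, <Y_A Y_B> = -1 (Bell-state Pauli correlator).
The maximally-mixed part I/4 has tr(I/4 * P tensor P) = 0 for any traceless Pauli P.
So <Y_A Y_B>_rho = w * (-1) + (1 - w) * 0
= 0.74 * (-1)
= -0.7400

-0.7400


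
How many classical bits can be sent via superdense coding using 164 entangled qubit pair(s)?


Superdense coding allows 2 classical bits per shared entangled pair.
164 pair(s) -> 2 * 164 = 328 classical bits

328


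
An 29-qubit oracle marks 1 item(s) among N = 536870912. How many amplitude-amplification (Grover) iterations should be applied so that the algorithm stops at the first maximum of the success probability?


After j Grover iterations the success probability is P(j) = sin^2((2j+1)*theta), where sin(theta) = sqrt(k/N).
N = 2^29 = 536870912, k = 1
sin(theta) = sqrt(k/N) = 4.315837288e-05
theta = arcsin(sqrt(k/N)) = 4.315837289e-05 rad
P(j) reaches its first maximum when (2j+1)*theta is as close as possible to pi/2, i.e. j = round(pi/(4*theta) - 1/2).
pi/(4*theta) - 1/2 = 18197.5485
(For comparison, the common estimate pi/4 * sqrt(N/k) = 18198.0485; the exact maximiser is used here.)
Optimal iterations = 18198

18198


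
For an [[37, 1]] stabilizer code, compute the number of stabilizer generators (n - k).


For an [[n,k]] stabilizer code:
Number of stabilizer generators = n - k
= 37 - 1
= 36

36


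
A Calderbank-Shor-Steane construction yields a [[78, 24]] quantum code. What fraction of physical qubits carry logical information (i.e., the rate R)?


Code rate R = k/n
= 24/78
= 0.3077

0.3077


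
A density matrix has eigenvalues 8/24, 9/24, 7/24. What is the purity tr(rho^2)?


tr(rho^2) = sum of eigenvalues squared
= (8/24)^2 + (9/24)^2 + (7/24)^2
= (64 + 81 + 49) / 576
= 194/576
= 0.3368

0.3368


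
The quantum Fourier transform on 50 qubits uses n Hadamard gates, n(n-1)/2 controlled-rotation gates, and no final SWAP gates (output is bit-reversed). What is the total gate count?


Hadamard gates: 50
Controlled rotations: n*(n-1)/2 = 50*49/2 = 1225
SWAP gates: 0 (omitted)
Total = 50 + 1225
= 1275

1275


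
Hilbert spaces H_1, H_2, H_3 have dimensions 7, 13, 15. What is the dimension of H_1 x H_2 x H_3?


dim(H_1 x H_2 x H_3) = 7 * 13 * 15
= 91 * 15
= 1365

1365


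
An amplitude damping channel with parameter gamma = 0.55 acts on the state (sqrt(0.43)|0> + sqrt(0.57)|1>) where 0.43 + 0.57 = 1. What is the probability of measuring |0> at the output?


For amplitude damping with parameter gamma on state sqrt(a)|0> + sqrt(b)|1>:
alpha^2 = 0.43, beta^2 = 0.57
P(|0>) = alpha^2 + gamma * beta^2
= 0.43 + 0.55 * 0.57
= 0.43 + 0.3135
= 0.7435

0.7435


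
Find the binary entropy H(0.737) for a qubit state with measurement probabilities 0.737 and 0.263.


S = -p*log2(p) - (1-p)*log2(1-p)
p = 0.7370, 1-p = 0.2630
= -0.7370 * log2(0.7370) - 0.2630 * log2(0.2630)
= -(-0.3245) - (-0.5068)
= 0.8312

0.8312


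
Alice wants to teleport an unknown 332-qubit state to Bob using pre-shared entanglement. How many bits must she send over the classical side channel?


Quantum teleportation requires 2 classical bits per qubit teleported.
332 qubit(s) -> 2 * 332 = 664 classical bits

664


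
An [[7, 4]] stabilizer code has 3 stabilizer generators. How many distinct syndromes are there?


Each stabilizer generator gives a binary (+1 or -1) measurement outcome.
With 3 independent generators:
Total syndromes = 2^3
= 8

8


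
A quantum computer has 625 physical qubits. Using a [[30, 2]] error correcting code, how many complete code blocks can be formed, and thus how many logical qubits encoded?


Each code block uses 30 physical qubits for 2 logical qubit(s).
Number of complete blocks = floor(625 / 30) = 20
Logical qubits = 20 * 2
= 40

40


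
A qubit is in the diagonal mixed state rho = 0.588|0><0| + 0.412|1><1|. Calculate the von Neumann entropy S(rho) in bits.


S = -p*log2(p) - (1-p)*log2(1-p)
p = 0.5880, 1-p = 0.4120
= -0.5880 * log2(0.5880) - 0.4120 * log2(0.4120)
= -(-0.4505) - (-0.5271)
= 0.9775

0.9775


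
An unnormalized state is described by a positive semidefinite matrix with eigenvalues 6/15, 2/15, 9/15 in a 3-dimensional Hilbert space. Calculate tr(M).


tr(M) = sum of eigenvalues
= 6/15 + 2/15 + 9/15
= 17/15
= 1.1333

1.1333


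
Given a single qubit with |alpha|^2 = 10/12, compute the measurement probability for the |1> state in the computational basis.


|alpha|^2 = 10/12 = 0.8333
|beta|^2 = 1 - 10/12 = 2/12 = 0.1667
P(|1>) = |beta|^2 = 0.1667

0.1667


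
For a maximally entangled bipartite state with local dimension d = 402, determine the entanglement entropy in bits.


For a maximally entangled state in d x d:
S = log2(d) = log2(402)
= 8.6511

8.6511


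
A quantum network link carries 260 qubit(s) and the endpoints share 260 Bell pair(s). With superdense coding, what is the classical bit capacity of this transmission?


Superdense coding allows 2 classical bits per shared entangled pair.
260 pair(s) -> 2 * 260 = 520 classical bits

520


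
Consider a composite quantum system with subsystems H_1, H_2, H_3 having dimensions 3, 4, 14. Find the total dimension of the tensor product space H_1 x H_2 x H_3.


dim(H_1 x H_2 x H_3) = 3 * 4 * 14
= 12 * 14
= 168

168


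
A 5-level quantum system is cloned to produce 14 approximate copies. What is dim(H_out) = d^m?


Output space = H^(tensor 14) where dim(H) = 5
dim = 5^14
= 25 (after 2 factors)
= 125 (after 3 factors)
= 625 (after 4 factors)
= 3125 (after 5 factors)
= 15625 (after 6 factors)
= 78125 (after 7 factors)
= 390625 (after 8 factors)
= 1953125 (after 9 factors)
= 9765625 (after 10 factors)
= 48828125 (after 11 factors)
= 244140625 (after 12 factors)
= 1220703125 (after 13 factors)
= 6103515625 (after 14 factors)
= 6103515625

6103515625
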